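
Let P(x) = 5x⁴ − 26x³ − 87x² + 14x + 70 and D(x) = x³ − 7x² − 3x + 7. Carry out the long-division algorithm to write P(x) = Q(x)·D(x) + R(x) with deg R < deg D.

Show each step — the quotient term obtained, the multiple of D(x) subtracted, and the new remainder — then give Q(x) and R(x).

Step 1: lead(5x⁴ − 26x³ − 87x² + 14x + 70) ÷ lead(D) = 5x⁴ ÷ x³ = 5x. Subtract (5x)·D = 5x⁴ − 35x³ − 15x² + 35x. Remainder: 9x³ − 72x² − 21x + 70.
Step 2: lead(9x³ − 72x² − 21x + 70) ÷ lead(D) = 9x³ ÷ x³ = 9. Subtract (9)·D = 9x³ − 63x² − 27x + 63. Remainder: −9x² + 6x + 7.

Q(x) = 5x + 9; R(x) = −9x² + 6x + 7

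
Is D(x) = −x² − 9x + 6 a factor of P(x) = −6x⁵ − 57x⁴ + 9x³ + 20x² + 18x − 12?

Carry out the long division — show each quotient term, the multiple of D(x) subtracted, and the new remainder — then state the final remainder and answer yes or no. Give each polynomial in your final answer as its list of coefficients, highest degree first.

Step 1: lead(−6x⁵ − 57x⁴ + 9x³ + 20x² + 18x − 12) ÷ lead(D) = −6x⁵ ÷ −x² = 6x³. Subtract (6x³)·D = −6x⁵ − 54x⁴ + 36x³. Remainder: −3x⁴ − 27x³ + 20x² + 18x − 12.
Step 2: lead(−3x⁴ − 27x³ + 20x² + 18x − 12) ÷ lead(D) = −3x⁴ ÷ −x² = 3x². Subtract (3x²)·D = −3x⁴ − 27x³ + 18x². Remainder: 2x² + 18x − 12.
Step 3: lead(2x² + 18x − 12) ÷ lead(D) = 2x² ÷ −x² = −2. Subtract (−2)·D = 2x² + 18x − 12. Remainder: 0.

R = [0], so D(x) is a factor of P(x). yes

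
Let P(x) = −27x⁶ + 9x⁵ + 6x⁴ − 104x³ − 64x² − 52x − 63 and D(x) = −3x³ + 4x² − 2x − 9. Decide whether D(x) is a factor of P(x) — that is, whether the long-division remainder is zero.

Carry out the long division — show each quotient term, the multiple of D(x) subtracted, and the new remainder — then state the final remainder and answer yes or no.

R(x) = −3x² − 2x, so D(x) is not a factor of P(x). no

Step 1: lead(−27x⁶ + 9x⁵ + 6x⁴ − 104x³ − 64x² − 52x − 63) ÷ lead(D) = −27x⁶ ÷ −3x³ = 9x³. Subtract (9x³)·D = −27x⁶ + 36x⁵ − 18x⁴ − 81x³. Remainder: −27x⁵ + 24x⁴ − 23x³ − 64x² − 52x − 63.
Step 2: lead(−27x⁵ + 24x⁴ − 23x³ − 64x² − 52x − 63) ÷ lead(D) = −27x⁵ ÷ −3x³ = 9x². Subtract (9x²)·D = −27x⁵ + 36x⁴ − 18x³ − 81x². Remainder: −12x⁴ − 5x³ + 17x² − 52x − 63.
Step 3: lead(−12x⁴ − 5x³ + 17x² − 52x − 63) ÷ lead(D) = −12x⁴ ÷ −3x³ = 4x. Subtract (4x)·D = −12x⁴ + 16x³ − 8x² − 36x. Remainder: −21x³ + 25x² − 16x − 63.
Step 4: lead(−21x³ + 25x² − 16x − 63) ÷ lead(D) = −21x³ ÷ −3x³ = 7. Subtract (7)·D = −21x³ + 28x² − 14x − 63. Remainder: −3x² − 2x.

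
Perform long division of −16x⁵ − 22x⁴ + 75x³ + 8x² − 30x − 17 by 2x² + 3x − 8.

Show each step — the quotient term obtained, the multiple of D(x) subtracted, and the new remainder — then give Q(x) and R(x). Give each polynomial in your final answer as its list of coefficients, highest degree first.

Step 1: lead(−16x⁵ − 22x⁴ + 75x³ + 8x² − 30x − 17) ÷ lead(D) = −16x⁵ ÷ 2x² = −8x³. Subtract (−8x³)·D = −16x⁵ − 24x⁴ + 64x³. Remainder: 2x⁴ + 11x³ + 8x² − 30x − 17.
Step 2: lead(2x⁴ + 11x³ + 8x² − 30x − 17) ÷ lead(D) = 2x⁴ ÷ 2x² = x². Subtract (x²)·D = 2x⁴ + 3x³ − 8x². Remainder: 8x³ + 16x² − 30x − 17.
Step 3: lead(8x³ + 16x² − 30x − 17) ÷ lead(D) = 8x³ ÷ 2x² = 4x. Subtract (4x)·D = 8x³ + 12x² − 32x. Remainder: 4x² + 2x − 17.
Step 4: lead(4x² + 2x − 17) ÷ lead(D) = 4x² ÷ 2x² = 2. Subtract (2)·D = 4x² + 6x − 16. Remainder: −4x − 1.

Q = [-8, 1, 4, 2]; R = [-4, -1]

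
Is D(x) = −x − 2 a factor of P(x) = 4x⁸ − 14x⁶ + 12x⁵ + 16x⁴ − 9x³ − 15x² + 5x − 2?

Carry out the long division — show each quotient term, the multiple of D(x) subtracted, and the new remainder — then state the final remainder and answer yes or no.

Step 1: lead(4x⁸ − 14x⁶ + 12x⁵ + 16x⁴ − 9x³ − 15x² + 5x − 2) ÷ lead(D) = 4x⁸ ÷ −x = −4x⁷. Subtract (−4x⁷)·D = 4x⁸ + 8x⁷. Remainder: −8x⁷ − 14x⁶ + 12x⁵ + 16x⁴ − 9x³ − 15x² + 5x − 2.
Step 2: lead(−8x⁷ − 14x⁶ + 12x⁵ + 16x⁴ − 9x³ − 15x² + 5x − 2) ÷ lead(D) = −8x⁷ ÷ −x = 8x⁶. Subtract (8x⁶)·D = −8x⁷ − 16x⁶. Remainder: 2x⁶ + 12x⁵ + 16x⁴ − 9x³ − 15x² + 5x − 2.
Step 3: lead(2x⁶ + 12x⁵ + 16x⁴ − 9x³ − 15x² + 5x − 2) ÷ lead(D) = 2x⁶ ÷ −x = −2x⁵. Subtract (−2x⁵)·D = 2x⁶ + 4x⁵. Remainder: 8x⁵ + 16x⁴ − 9x³ − 15x² + 5x − 2.
Step 4: lead(8x⁵ + 16x⁴ − 9x³ − 15x² + 5x − 2) ÷ lead(D) = 8x⁵ ÷ −x = −8x⁴. Subtract (−8x⁴)·D = 8x⁵ + 16x⁴. Remainder: −9x³ − 15x² + 5x − 2.
Step 5: lead(−9x³ − 15x² + 5x − 2) ÷ lead(D) = −9x³ ÷ −x = 9x². Subtract (9x²)·D = −9x³ − 18x². Remainder: 3x² + 5x − 2.
Step 6: lead(3x² + 5x − 2) ÷ lead(D) = 3x² ÷ −x = −3x. Subtract (−3x)·D = 3x² + 6x. Remainder: −x − 2.
Step 7: lead(−x − 2) ÷ lead(D) = −x ÷ −x = 1. Subtract (1)·D = −x − 2. Remainder: 0.

R(x) = 0, so D(x) is a factor of P(x). yes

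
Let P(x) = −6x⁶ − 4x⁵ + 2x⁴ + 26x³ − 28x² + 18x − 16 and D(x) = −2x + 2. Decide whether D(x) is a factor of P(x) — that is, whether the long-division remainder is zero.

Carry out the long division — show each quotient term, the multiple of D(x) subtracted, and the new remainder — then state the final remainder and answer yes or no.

Step 1: lead(−6x⁶ − 4x⁵ + 2x⁴ + 26x³ − 28x² + 18x − 16) ÷ lead(D) = −6x⁶ ÷ −2x = 3x⁵. Subtract (3x⁵)·D = −6x⁶ + 6x⁵. Remainder: −10x⁵ + 2x⁴ + 26x³ − 28x² + 18x − 16.
Step 2: lead(−10x⁵ + 2x⁴ + 26x³ − 28x² + 18x − 16) ÷ lead(D) = −10x⁵ ÷ −2x = 5x⁴. Subtract (5x⁴)·D = −10x⁵ + 10x⁴. Remainder: −8x⁴ + 26x³ − 28x² + 18x − 16.
Step 3: lead(−8x⁴ + 26x³ − 28x² + 18x − 16) ÷ lead(D) = −8x⁴ ÷ −2x = 4x³. Subtract (4x³)·D = −8x⁴ + 8x³. Remainder: 18x³ − 28x² + 18x − 16.
Step 4: lead(18x³ − 28x² + 18x − 16) ÷ lead(D) = 18x³ ÷ −2x = −9x². Subtract (−9x²)·D = 18x³ − 18x². Remainder: −10x² + 18x − 16.
Step 5: lead(−10x² + 18x − 16) ÷ lead(D) = −10x² ÷ −2x = 5x. Subtract (5x)·D = −10x² + 10x. Remainder: 8x − 16.
Step 6: lead(8x − 16) ÷ lead(D) = 8x ÷ −2x = −4. Subtract (−4)·D = 8x − 8. Remainder: −8.

R(x) = −8, so D(x) is not a factor of P(x). no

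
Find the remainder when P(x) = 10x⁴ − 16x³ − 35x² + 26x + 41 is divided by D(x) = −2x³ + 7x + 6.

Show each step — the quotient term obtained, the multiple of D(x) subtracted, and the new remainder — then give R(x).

R(x) = −7

Step 1: lead(10x⁴ − 16x³ − 35x² + 26x + 41) ÷ lead(D) = 10x⁴ ÷ −2x³ = −5x. Subtract (−5x)·D = 10x⁴ − 35x² − 30x. Remainder: −16x³ + 56x + 41.
Step 2: lead(−16x³ + 56x + 41) ÷ lead(D) = −16x³ ÷ −2x³ = 8. Subtract (8)·D = −16x³ + 56x + 48. Remainder: −7.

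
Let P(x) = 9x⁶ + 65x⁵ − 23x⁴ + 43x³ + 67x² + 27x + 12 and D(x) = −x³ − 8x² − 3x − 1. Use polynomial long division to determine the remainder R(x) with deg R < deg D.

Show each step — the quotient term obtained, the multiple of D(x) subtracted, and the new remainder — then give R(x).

Step 1: lead(9x⁶ + 65x⁵ − 23x⁴ + 43x³ + 67x² + 27x + 12) ÷ lead(D) = 9x⁶ ÷ −x³ = −9x³. Subtract (−9x³)·D = 9x⁶ + 72x⁵ + 27x⁴ + 9x³. Remainder: −7x⁵ − 50x⁴ + 34x³ + 67x² + 27x + 12.
Step 2: lead(−7x⁵ − 50x⁴ + 34x³ + 67x² + 27x + 12) ÷ lead(D) = −7x⁵ ÷ −x³ = 7x². Subtract (7x²)·D = −7x⁵ − 56x⁴ − 21x³ − 7x². Remainder: 6x⁴ + 55x³ + 74x² + 27x + 12.
Step 3: lead(6x⁴ + 55x³ + 74x² + 27x + 12) ÷ lead(D) = 6x⁴ ÷ −x³ = −6x. Subtract (−6x)·D = 6x⁴ + 48x³ + 18x² + 6x. Remainder: 7x³ + 56x² + 21x + 12.
Step 4: lead(7x³ + 56x² + 21x + 12) ÷ lead(D) = 7x³ ÷ −x³ = −7. Subtract (−7)·D = 7x³ + 56x² + 21x + 7. Remainder: 5.

R(x) = 5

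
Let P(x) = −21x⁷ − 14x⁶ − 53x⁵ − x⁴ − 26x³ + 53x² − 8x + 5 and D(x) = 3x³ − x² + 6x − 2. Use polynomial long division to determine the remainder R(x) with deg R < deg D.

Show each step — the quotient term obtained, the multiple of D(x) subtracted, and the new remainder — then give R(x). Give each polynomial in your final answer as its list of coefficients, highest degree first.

Step 1: lead(−21x⁷ − 14x⁶ − 53x⁵ − x⁴ − 26x³ + 53x² − 8x + 5) ÷ lead(D) = −21x⁷ ÷ 3x³ = −7x⁴. Subtract (−7x⁴)·D = −21x⁷ + 7x⁶ − 42x⁵ + 14x⁴. Remainder: −21x⁶ − 11x⁵ − 15x⁴ − 26x³ + 53x² − 8x + 5.
Step 2: lead(−21x⁶ − 11x⁵ − 15x⁴ − 26x³ + 53x² − 8x + 5) ÷ lead(D) = −21x⁶ ÷ 3x³ = −7x³. Subtract (−7x³)·D = −21x⁶ + 7x⁵ − 42x⁴ + 14x³. Remainder: −18x⁵ + 27x⁴ − 40x³ + 53x² − 8x + 5.
Step 3: lead(−18x⁵ + 27x⁴ − 40x³ + 53x² − 8x + 5) ÷ lead(D) = −18x⁵ ÷ 3x³ = −6x². Subtract (−6x²)·D = −18x⁵ + 6x⁴ − 36x³ + 12x². Remainder: 21x⁴ − 4x³ + 41x² − 8x + 5.
Step 4: lead(21x⁴ − 4x³ + 41x² − 8x + 5) ÷ lead(D) = 21x⁴ ÷ 3x³ = 7x. Subtract (7x)·D = 21x⁴ − 7x³ + 42x² − 14x. Remainder: 3x³ − x² + 6x + 5.
Step 5: lead(3x³ − x² + 6x + 5) ÷ lead(D) = 3x³ ÷ 3x³ = 1. Subtract (1)·D = 3x³ − x² + 6x − 2. Remainder: 7.

R = [7]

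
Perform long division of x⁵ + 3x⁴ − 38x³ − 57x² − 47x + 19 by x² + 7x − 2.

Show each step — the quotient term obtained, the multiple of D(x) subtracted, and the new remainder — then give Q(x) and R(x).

Q(x) = x³ − 4x² − 8x − 9; R(x) = 1

Step 1: lead(x⁵ + 3x⁴ − 38x³ − 57x² − 47x + 19) ÷ lead(D) = x⁵ ÷ x² = x³. Subtract (x³)·D = x⁵ + 7x⁴ − 2x³. Remainder: −4x⁴ − 36x³ − 57x² − 47x + 19.
Step 2: lead(−4x⁴ − 36x³ − 57x² − 47x + 19) ÷ lead(D) = −4x⁴ ÷ x² = −4x². Subtract (−4x²)·D = −4x⁴ − 28x³ + 8x². Remainder: −8x³ − 65x² − 47x + 19.
Step 3: lead(−8x³ − 65x² − 47x + 19) ÷ lead(D) = −8x³ ÷ x² = −8x. Subtract (−8x)·D = −8x³ − 56x² + 16x. Remainder: −9x² − 63x + 19.
Step 4: lead(−9x² − 63x + 19) ÷ lead(D) = −9x² ÷ x² = −9. Subtract (−9)·D = −9x² − 63x + 18. Remainder: 1.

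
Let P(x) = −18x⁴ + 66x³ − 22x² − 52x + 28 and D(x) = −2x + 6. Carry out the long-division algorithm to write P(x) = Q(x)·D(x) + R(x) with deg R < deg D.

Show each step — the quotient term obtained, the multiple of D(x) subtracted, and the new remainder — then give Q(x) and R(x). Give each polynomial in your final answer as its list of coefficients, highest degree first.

Step 1: lead(−18x⁴ + 66x³ − 22x² − 52x + 28) ÷ lead(D) = −18x⁴ ÷ −2x = 9x³. Subtract (9x³)·D = −18x⁴ + 54x³. Remainder: 12x³ − 22x² − 52x + 28.
Step 2: lead(12x³ − 22x² − 52x + 28) ÷ lead(D) = 12x³ ÷ −2x = −6x². Subtract (−6x²)·D = 12x³ − 36x². Remainder: 14x² − 52x + 28.
Step 3: lead(14x² − 52x + 28) ÷ lead(D) = 14x² ÷ −2x = −7x. Subtract (−7x)·D = 14x² − 42x. Remainder: −10x + 28.
Step 4: lead(−10x + 28) ÷ lead(D) = −10x ÷ −2x = 5. Subtract (5)·D = −10x + 30. Remainder: −2.

Q = [9, -6, -7, 5]; R = [-2]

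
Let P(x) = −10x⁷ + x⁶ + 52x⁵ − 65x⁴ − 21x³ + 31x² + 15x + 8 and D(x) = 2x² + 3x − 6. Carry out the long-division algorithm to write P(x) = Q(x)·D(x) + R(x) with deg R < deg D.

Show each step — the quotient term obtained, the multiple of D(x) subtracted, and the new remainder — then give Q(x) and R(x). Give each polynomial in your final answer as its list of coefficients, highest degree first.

Q = [-5, 8, -1, -7, -3, -1]; R = [2]

Step 1: lead(−10x⁷ + x⁶ + 52x⁵ − 65x⁴ − 21x³ + 31x² + 15x + 8) ÷ lead(D) = −10x⁷ ÷ 2x² = −5x⁵. Subtract (−5x⁵)·D = −10x⁷ − 15x⁶ + 30x⁵. Remainder: 16x⁶ + 22x⁵ − 65x⁴ − 21x³ + 31x² + 15x + 8.
Step 2: lead(16x⁶ + 22x⁵ − 65x⁴ − 21x³ + 31x² + 15x + 8) ÷ lead(D) = 16x⁶ ÷ 2x² = 8x⁴. Subtract (8x⁴)·D = 16x⁶ + 24x⁵ − 48x⁴. Remainder: −2x⁵ − 17x⁴ − 21x³ + 31x² + 15x + 8.
Step 3: lead(−2x⁵ − 17x⁴ − 21x³ + 31x² + 15x + 8) ÷ lead(D) = −2x⁵ ÷ 2x² = −x³. Subtract (−x³)·D = −2x⁵ − 3x⁴ + 6x³. Remainder: −14x⁴ − 27x³ + 31x² + 15x + 8.
Step 4: lead(−14x⁴ − 27x³ + 31x² + 15x + 8) ÷ lead(D) = −14x⁴ ÷ 2x² = −7x². Subtract (−7x²)·D = −14x⁴ − 21x³ + 42x². Remainder: −6x³ − 11x² + 15x + 8.
Step 5: lead(−6x³ − 11x² + 15x + 8) ÷ lead(D) = −6x³ ÷ 2x² = −3x. Subtract (−3x)·D = −6x³ − 9x² + 18x. Remainder: −2x² − 3x + 8.
Step 6: lead(−2x² − 3x + 8) ÷ lead(D) = −2x² ÷ 2x² = −1. Subtract (−1)·D = −2x² − 3x + 6. Remainder: 2.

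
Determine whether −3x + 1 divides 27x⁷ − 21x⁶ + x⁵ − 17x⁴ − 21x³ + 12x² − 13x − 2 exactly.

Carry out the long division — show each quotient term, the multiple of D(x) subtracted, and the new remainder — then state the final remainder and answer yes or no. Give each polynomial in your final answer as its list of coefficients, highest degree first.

R = [-6], so D(x) is not a factor of P(x). no

Step 1: lead(27x⁷ − 21x⁶ + x⁵ − 17x⁴ − 21x³ + 12x² − 13x − 2) ÷ lead(D) = 27x⁷ ÷ −3x = −9x⁶. Subtract (−9x⁶)·D = 27x⁷ − 9x⁶. Remainder: −12x⁶ + x⁵ − 17x⁴ − 21x³ + 12x² − 13x − 2.
Step 2: lead(−12x⁶ + x⁵ − 17x⁴ − 21x³ + 12x² − 13x − 2) ÷ lead(D) = −12x⁶ ÷ −3x = 4x⁵. Subtract (4x⁵)·D = −12x⁶ + 4x⁵. Remainder: −3x⁵ − 17x⁴ − 21x³ + 12x² − 13x − 2.
Step 3: lead(−3x⁵ − 17x⁴ − 21x³ + 12x² − 13x − 2) ÷ lead(D) = −3x⁵ ÷ −3x = x⁴. Subtract (x⁴)·D = −3x⁵ + x⁴. Remainder: −18x⁴ − 21x³ + 12x² − 13x − 2.
Step 4: lead(−18x⁴ − 21x³ + 12x² − 13x − 2) ÷ lead(D) = −18x⁴ ÷ −3x = 6x³. Subtract (6x³)·D = −18x⁴ + 6x³. Remainder: −27x³ + 12x² − 13x − 2.
Step 5: lead(−27x³ + 12x² − 13x − 2) ÷ lead(D) = −27x³ ÷ −3x = 9x². Subtract (9x²)·D = −27x³ + 9x². Remainder: 3x² − 13x − 2.
Step 6: lead(3x² − 13x − 2) ÷ lead(D) = 3x² ÷ −3x = −x. Subtract (−x)·D = 3x² − x. Remainder: −12x − 2.
Step 7: lead(−12x − 2) ÷ lead(D) = −12x ÷ −3x = 4. Subtract (4)·D = −12x + 4. Remainder: −6.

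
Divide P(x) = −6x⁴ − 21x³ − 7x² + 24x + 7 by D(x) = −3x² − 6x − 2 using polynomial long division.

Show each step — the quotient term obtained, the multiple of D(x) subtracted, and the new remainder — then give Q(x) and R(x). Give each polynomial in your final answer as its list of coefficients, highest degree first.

Step 1: lead(−6x⁴ − 21x³ − 7x² + 24x + 7) ÷ lead(D) = −6x⁴ ÷ −3x² = 2x². Subtract (2x²)·D = −6x⁴ − 12x³ − 4x². Remainder: −9x³ − 3x² + 24x + 7.
Step 2: lead(−9x³ − 3x² + 24x + 7) ÷ lead(D) = −9x³ ÷ −3x² = 3x. Subtract (3x)·D = −9x³ − 18x² − 6x. Remainder: 15x² + 30x + 7.
Step 3: lead(15x² + 30x + 7) ÷ lead(D) = 15x² ÷ −3x² = −5. Subtract (−5)·D = 15x² + 30x + 10. Remainder: −3.

Q = [2, 3, -5]; R = [-3]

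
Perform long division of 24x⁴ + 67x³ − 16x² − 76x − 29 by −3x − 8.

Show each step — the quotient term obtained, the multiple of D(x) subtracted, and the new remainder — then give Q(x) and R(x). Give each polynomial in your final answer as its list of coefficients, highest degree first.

Step 1: lead(24x⁴ + 67x³ − 16x² − 76x − 29) ÷ lead(D) = 24x⁴ ÷ −3x = −8x³. Subtract (−8x³)·D = 24x⁴ + 64x³. Remainder: 3x³ − 16x² − 76x − 29.
Step 2: lead(3x³ − 16x² − 76x − 29) ÷ lead(D) = 3x³ ÷ −3x = −x². Subtract (−x²)·D = 3x³ + 8x². Remainder: −24x² − 76x − 29.
Step 3: lead(−24x² − 76x − 29) ÷ lead(D) = −24x² ÷ −3x = 8x. Subtract (8x)·D = −24x² − 64x. Remainder: −12x − 29.
Step 4: lead(−12x − 29) ÷ lead(D) = −12x ÷ −3x = 4. Subtract (4)·D = −12x − 32. Remainder: 3.

Q = [-8, -1, 8, 4]; R = [3]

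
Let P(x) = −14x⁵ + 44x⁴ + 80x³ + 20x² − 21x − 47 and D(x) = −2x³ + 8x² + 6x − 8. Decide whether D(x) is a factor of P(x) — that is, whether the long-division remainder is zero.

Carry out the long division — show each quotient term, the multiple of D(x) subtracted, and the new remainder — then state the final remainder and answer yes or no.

R(x) = −3x − 7, so D(x) is not a factor of P(x). no

Step 1: lead(−14x⁵ + 44x⁴ + 80x³ + 20x² − 21x − 47) ÷ lead(D) = −14x⁵ ÷ −2x³ = 7x². Subtract (7x²)·D = −14x⁵ + 56x⁴ + 42x³ − 56x². Remainder: −12x⁴ + 38x³ + 76x² − 21x − 47.
Step 2: lead(−12x⁴ + 38x³ + 76x² − 21x − 47) ÷ lead(D) = −12x⁴ ÷ −2x³ = 6x. Subtract (6x)·D = −12x⁴ + 48x³ + 36x² − 48x. Remainder: −10x³ + 40x² + 27x − 47.
Step 3: lead(−10x³ + 40x² + 27x − 47) ÷ lead(D) = −10x³ ÷ −2x³ = 5. Subtract (5)·D = −10x³ + 40x² + 30x − 40. Remainder: −3x − 7.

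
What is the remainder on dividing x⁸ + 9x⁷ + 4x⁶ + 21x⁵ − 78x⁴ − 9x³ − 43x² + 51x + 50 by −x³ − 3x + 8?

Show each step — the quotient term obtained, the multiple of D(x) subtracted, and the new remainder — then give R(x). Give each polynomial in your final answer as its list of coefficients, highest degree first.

Step 1: lead(x⁸ + 9x⁷ + 4x⁶ + 21x⁵ − 78x⁴ − 9x³ − 43x² + 51x + 50) ÷ lead(D) = x⁸ ÷ −x³ = −x⁵. Subtract (−x⁵)·D = x⁸ + 3x⁶ − 8x⁵. Remainder: 9x⁷ + x⁶ + 29x⁵ − 78x⁴ − 9x³ − 43x² + 51x + 50.
Step 2: lead(9x⁷ + x⁶ + 29x⁵ − 78x⁴ − 9x³ − 43x² + 51x + 50) ÷ lead(D) = 9x⁷ ÷ −x³ = −9x⁴. Subtract (−9x⁴)·D = 9x⁷ + 27x⁵ − 72x⁴. Remainder: x⁶ + 2x⁵ − 6x⁴ − 9x³ − 43x² + 51x + 50.
Step 3: lead(x⁶ + 2x⁵ − 6x⁴ − 9x³ − 43x² + 51x + 50) ÷ lead(D) = x⁶ ÷ −x³ = −x³. Subtract (−x³)·D = x⁶ + 3x⁴ − 8x³. Remainder: 2x⁵ − 9x⁴ − x³ − 43x² + 51x + 50.
Step 4: lead(2x⁵ − 9x⁴ − x³ − 43x² + 51x + 50) ÷ lead(D) = 2x⁵ ÷ −x³ = −2x². Subtract (−2x²)·D = 2x⁵ + 6x³ − 16x². Remainder: −9x⁴ − 7x³ − 27x² + 51x + 50.
Step 5: lead(−9x⁴ − 7x³ − 27x² + 51x + 50) ÷ lead(D) = −9x⁴ ÷ −x³ = 9x. Subtract (9x)·D = −9x⁴ − 27x² + 72x. Remainder: −7x³ − 21x + 50.
Step 6: lead(−7x³ − 21x + 50) ÷ lead(D) = −7x³ ÷ −x³ = 7. Subtract (7)·D = −7x³ − 21x + 56. Remainder: −6.

R = [-6]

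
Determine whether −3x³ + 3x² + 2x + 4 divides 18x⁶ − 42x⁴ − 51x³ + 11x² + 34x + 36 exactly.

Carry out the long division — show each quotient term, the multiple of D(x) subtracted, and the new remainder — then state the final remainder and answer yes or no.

Step 1: lead(18x⁶ − 42x⁴ − 51x³ + 11x² + 34x + 36) ÷ lead(D) = 18x⁶ ÷ −3x³ = −6x³. Subtract (−6x³)·D = 18x⁶ − 18x⁵ − 12x⁴ − 24x³. Remainder: 18x⁵ − 30x⁴ − 27x³ + 11x² + 34x + 36.
Step 2: lead(18x⁵ − 30x⁴ − 27x³ + 11x² + 34x + 36) ÷ lead(D) = 18x⁵ ÷ −3x³ = −6x². Subtract (−6x²)·D = 18x⁵ − 18x⁴ − 12x³ − 24x². Remainder: −12x⁴ − 15x³ + 35x² + 34x + 36.
Step 3: lead(−12x⁴ − 15x³ + 35x² + 34x + 36) ÷ lead(D) = −12x⁴ ÷ −3x³ = 4x. Subtract (4x)·D = −12x⁴ + 12x³ + 8x² + 16x. Remainder: −27x³ + 27x² + 18x + 36.
Step 4: lead(−27x³ + 27x² + 18x + 36) ÷ lead(D) = −27x³ ÷ −3x³ = 9. Subtract (9)·D = −27x³ + 27x² + 18x + 36. Remainder: 0.

R(x) = 0, so D(x) is a factor of P(x). yes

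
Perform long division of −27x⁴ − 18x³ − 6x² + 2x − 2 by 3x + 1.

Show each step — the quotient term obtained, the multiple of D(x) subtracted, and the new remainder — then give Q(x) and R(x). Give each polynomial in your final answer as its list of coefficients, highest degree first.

Q = [-9, -3, -1, 1]; R = [-3]

Step 1: lead(−27x⁴ − 18x³ − 6x² + 2x − 2) ÷ lead(D) = −27x⁴ ÷ 3x = −9x³. Subtract (−9x³)·D = −27x⁴ − 9x³. Remainder: −9x³ − 6x² + 2x − 2.
Step 2: lead(−9x³ − 6x² + 2x − 2) ÷ lead(D) = −9x³ ÷ 3x = −3x². Subtract (−3x²)·D = −9x³ − 3x². Remainder: −3x² + 2x − 2.
Step 3: lead(−3x² + 2x − 2) ÷ lead(D) = −3x² ÷ 3x = −x. Subtract (−x)·D = −3x² − x. Remainder: 3x − 2.
Step 4: lead(3x − 2) ÷ lead(D) = 3x ÷ 3x = 1. Subtract (1)·D = 3x + 1. Remainder: −3.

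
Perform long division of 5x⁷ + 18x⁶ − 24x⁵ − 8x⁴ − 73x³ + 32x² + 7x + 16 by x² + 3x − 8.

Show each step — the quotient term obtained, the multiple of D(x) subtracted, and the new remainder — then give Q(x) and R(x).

Q(x) = 5x⁵ + 3x⁴ + 7x³ − 5x² − 2x − 2; R(x) = −3x

Step 1: lead(5x⁷ + 18x⁶ − 24x⁵ − 8x⁴ − 73x³ + 32x² + 7x + 16) ÷ lead(D) = 5x⁷ ÷ x² = 5x⁵. Subtract (5x⁵)·D = 5x⁷ + 15x⁶ − 40x⁵. Remainder: 3x⁶ + 16x⁵ − 8x⁴ − 73x³ + 32x² + 7x + 16.
Step 2: lead(3x⁶ + 16x⁵ − 8x⁴ − 73x³ + 32x² + 7x + 16) ÷ lead(D) = 3x⁶ ÷ x² = 3x⁴. Subtract (3x⁴)·D = 3x⁶ + 9x⁵ − 24x⁴. Remainder: 7x⁵ + 16x⁴ − 73x³ + 32x² + 7x + 16.
Step 3: lead(7x⁵ + 16x⁴ − 73x³ + 32x² + 7x + 16) ÷ lead(D) = 7x⁵ ÷ x² = 7x³. Subtract (7x³)·D = 7x⁵ + 21x⁴ − 56x³. Remainder: −5x⁴ − 17x³ + 32x² + 7x + 16.
Step 4: lead(−5x⁴ − 17x³ + 32x² + 7x + 16) ÷ lead(D) = −5x⁴ ÷ x² = −5x². Subtract (−5x²)·D = −5x⁴ − 15x³ + 40x². Remainder: −2x³ − 8x² + 7x + 16.
Step 5: lead(−2x³ − 8x² + 7x + 16) ÷ lead(D) = −2x³ ÷ x² = −2x. Subtract (−2x)·D = −2x³ − 6x² + 16x. Remainder: −2x² − 9x + 16.
Step 6: lead(−2x² − 9x + 16) ÷ lead(D) = −2x² ÷ x² = −2. Subtract (−2)·D = −2x² − 6x + 16. Remainder: −3x.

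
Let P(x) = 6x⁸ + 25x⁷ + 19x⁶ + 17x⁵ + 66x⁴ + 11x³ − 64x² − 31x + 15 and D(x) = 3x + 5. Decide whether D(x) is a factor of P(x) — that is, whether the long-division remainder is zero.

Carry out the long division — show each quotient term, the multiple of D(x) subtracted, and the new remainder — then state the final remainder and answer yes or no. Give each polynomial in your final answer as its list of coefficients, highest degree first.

R = [0], so D(x) is a factor of P(x). yes

Step 1: lead(6x⁸ + 25x⁷ + 19x⁶ + 17x⁵ + 66x⁴ + 11x³ − 64x² − 31x + 15) ÷ lead(D) = 6x⁸ ÷ 3x = 2x⁷. Subtract (2x⁷)·D = 6x⁸ + 10x⁷. Remainder: 15x⁷ + 19x⁶ + 17x⁵ + 66x⁴ + 11x³ − 64x² − 31x + 15.
Step 2: lead(15x⁷ + 19x⁶ + 17x⁵ + 66x⁴ + 11x³ − 64x² − 31x + 15) ÷ lead(D) = 15x⁷ ÷ 3x = 5x⁶. Subtract (5x⁶)·D = 15x⁷ + 25x⁶. Remainder: −6x⁶ + 17x⁵ + 66x⁴ + 11x³ − 64x² − 31x + 15.
Step 3: lead(−6x⁶ + 17x⁵ + 66x⁴ + 11x³ − 64x² − 31x + 15) ÷ lead(D) = −6x⁶ ÷ 3x = −2x⁵. Subtract (−2x⁵)·D = −6x⁶ − 10x⁵. Remainder: 27x⁵ + 66x⁴ + 11x³ − 64x² − 31x + 15.
Step 4: lead(27x⁵ + 66x⁴ + 11x³ − 64x² − 31x + 15) ÷ lead(D) = 27x⁵ ÷ 3x = 9x⁴. Subtract (9x⁴)·D = 27x⁵ + 45x⁴. Remainder: 21x⁴ + 11x³ − 64x² − 31x + 15.
Step 5: lead(21x⁴ + 11x³ − 64x² − 31x + 15) ÷ lead(D) = 21x⁴ ÷ 3x = 7x³. Subtract (7x³)·D = 21x⁴ + 35x³. Remainder: −24x³ − 64x² − 31x + 15.
Step 6: lead(−24x³ − 64x² − 31x + 15) ÷ lead(D) = −24x³ ÷ 3x = −8x². Subtract (−8x²)·D = −24x³ − 40x². Remainder: −24x² − 31x + 15.
Step 7: lead(−24x² − 31x + 15) ÷ lead(D) = −24x² ÷ 3x = −8x. Subtract (−8x)·D = −24x² − 40x. Remainder: 9x + 15.
Step 8: lead(9x + 15) ÷ lead(D) = 9x ÷ 3x = 3. Subtract (3)·D = 9x + 15. Remainder: 0.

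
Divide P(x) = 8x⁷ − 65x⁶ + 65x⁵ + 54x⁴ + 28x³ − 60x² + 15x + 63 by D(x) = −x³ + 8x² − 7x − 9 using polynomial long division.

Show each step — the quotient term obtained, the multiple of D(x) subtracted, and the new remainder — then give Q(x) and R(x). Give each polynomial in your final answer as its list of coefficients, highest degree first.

Step 1: lead(8x⁷ − 65x⁶ + 65x⁵ + 54x⁴ + 28x³ − 60x² + 15x + 63) ÷ lead(D) = 8x⁷ ÷ −x³ = −8x⁴. Subtract (−8x⁴)·D = 8x⁷ − 64x⁶ + 56x⁵ + 72x⁴. Remainder: −x⁶ + 9x⁵ − 18x⁴ + 28x³ − 60x² + 15x + 63.
Step 2: lead(−x⁶ + 9x⁵ − 18x⁴ + 28x³ − 60x² + 15x + 63) ÷ lead(D) = −x⁶ ÷ −x³ = x³. Subtract (x³)·D = −x⁶ + 8x⁵ − 7x⁴ − 9x³. Remainder: x⁵ − 11x⁴ + 37x³ − 60x² + 15x + 63.
Step 3: lead(x⁵ − 11x⁴ + 37x³ − 60x² + 15x + 63) ÷ lead(D) = x⁵ ÷ −x³ = −x². Subtract (−x²)·D = x⁵ − 8x⁴ + 7x³ + 9x². Remainder: −3x⁴ + 30x³ − 69x² + 15x + 63.
Step 4: lead(−3x⁴ + 30x³ − 69x² + 15x + 63) ÷ lead(D) = −3x⁴ ÷ −x³ = 3x. Subtract (3x)·D = −3x⁴ + 24x³ − 21x² − 27x. Remainder: 6x³ − 48x² + 42x + 63.
Step 5: lead(6x³ − 48x² + 42x + 63) ÷ lead(D) = 6x³ ÷ −x³ = −6. Subtract (−6)·D = 6x³ − 48x² + 42x + 54. Remainder: 9.

Q = [-8, 1, -1, 3, -6]; R = [9]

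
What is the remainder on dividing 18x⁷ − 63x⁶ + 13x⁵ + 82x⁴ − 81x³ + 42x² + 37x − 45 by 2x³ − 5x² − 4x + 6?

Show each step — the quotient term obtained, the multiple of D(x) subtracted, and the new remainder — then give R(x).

R(x) = −x² + 3x − 3

Step 1: lead(18x⁷ − 63x⁶ + 13x⁵ + 82x⁴ − 81x³ + 42x² + 37x − 45) ÷ lead(D) = 18x⁷ ÷ 2x³ = 9x⁴. Subtract (9x⁴)·D = 18x⁷ − 45x⁶ − 36x⁵ + 54x⁴. Remainder: −18x⁶ + 49x⁵ + 28x⁴ − 81x³ + 42x² + 37x − 45.
Step 2: lead(−18x⁶ + 49x⁵ + 28x⁴ − 81x³ + 42x² + 37x − 45) ÷ lead(D) = −18x⁶ ÷ 2x³ = −9x³. Subtract (−9x³)·D = −18x⁶ + 45x⁵ + 36x⁴ − 54x³. Remainder: 4x⁵ − 8x⁴ − 27x³ + 42x² + 37x − 45.
Step 3: lead(4x⁵ − 8x⁴ − 27x³ + 42x² + 37x − 45) ÷ lead(D) = 4x⁵ ÷ 2x³ = 2x². Subtract (2x²)·D = 4x⁵ − 10x⁴ − 8x³ + 12x². Remainder: 2x⁴ − 19x³ + 30x² + 37x − 45.
Step 4: lead(2x⁴ − 19x³ + 30x² + 37x − 45) ÷ lead(D) = 2x⁴ ÷ 2x³ = x. Subtract (x)·D = 2x⁴ − 5x³ − 4x² + 6x. Remainder: −14x³ + 34x² + 31x − 45.
Step 5: lead(−14x³ + 34x² + 31x − 45) ÷ lead(D) = −14x³ ÷ 2x³ = −7. Subtract (−7)·D = −14x³ + 35x² + 28x − 42. Remainder: −x² + 3x − 3.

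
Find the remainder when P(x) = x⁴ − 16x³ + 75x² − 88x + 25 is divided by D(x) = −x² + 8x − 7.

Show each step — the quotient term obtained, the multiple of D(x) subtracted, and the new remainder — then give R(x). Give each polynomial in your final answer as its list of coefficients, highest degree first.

R = [-3]

Step 1: lead(x⁴ − 16x³ + 75x² − 88x + 25) ÷ lead(D) = x⁴ ÷ −x² = −x². Subtract (−x²)·D = x⁴ − 8x³ + 7x². Remainder: −8x³ + 68x² − 88x + 25.
Step 2: lead(−8x³ + 68x² − 88x + 25) ÷ lead(D) = −8x³ ÷ −x² = 8x. Subtract (8x)·D = −8x³ + 64x² − 56x. Remainder: 4x² − 32x + 25.
Step 3: lead(4x² − 32x + 25) ÷ lead(D) = 4x² ÷ −x² = −4. Subtract (−4)·D = 4x² − 32x + 28. Remainder: −3.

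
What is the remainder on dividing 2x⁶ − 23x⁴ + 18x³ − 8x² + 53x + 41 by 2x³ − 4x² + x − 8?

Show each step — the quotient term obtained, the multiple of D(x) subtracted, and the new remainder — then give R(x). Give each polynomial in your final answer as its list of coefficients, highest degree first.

Step 1: lead(2x⁶ − 23x⁴ + 18x³ − 8x² + 53x + 41) ÷ lead(D) = 2x⁶ ÷ 2x³ = x³. Subtract (x³)·D = 2x⁶ − 4x⁵ + x⁴ − 8x³. Remainder: 4x⁵ − 24x⁴ + 26x³ − 8x² + 53x + 41.
Step 2: lead(4x⁵ − 24x⁴ + 26x³ − 8x² + 53x + 41) ÷ lead(D) = 4x⁵ ÷ 2x³ = 2x². Subtract (2x²)·D = 4x⁵ − 8x⁴ + 2x³ − 16x². Remainder: −16x⁴ + 24x³ + 8x² + 53x + 41.
Step 3: lead(−16x⁴ + 24x³ + 8x² + 53x + 41) ÷ lead(D) = −16x⁴ ÷ 2x³ = −8x. Subtract (−8x)·D = −16x⁴ + 32x³ − 8x² + 64x. Remainder: −8x³ + 16x² − 11x + 41.
Step 4: lead(−8x³ + 16x² − 11x + 41) ÷ lead(D) = −8x³ ÷ 2x³ = −4. Subtract (−4)·D = −8x³ + 16x² − 4x + 32. Remainder: −7x + 9.

R = [-7, 9]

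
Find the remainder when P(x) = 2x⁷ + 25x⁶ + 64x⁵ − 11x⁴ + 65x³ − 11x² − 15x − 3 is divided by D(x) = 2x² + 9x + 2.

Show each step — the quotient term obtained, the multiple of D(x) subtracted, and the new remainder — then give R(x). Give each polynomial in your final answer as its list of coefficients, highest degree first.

R = [-1]

Step 1: lead(2x⁷ + 25x⁶ + 64x⁵ − 11x⁴ + 65x³ − 11x² − 15x − 3) ÷ lead(D) = 2x⁷ ÷ 2x² = x⁵. Subtract (x⁵)·D = 2x⁷ + 9x⁶ + 2x⁵. Remainder: 16x⁶ + 62x⁵ − 11x⁴ + 65x³ − 11x² − 15x − 3.
Step 2: lead(16x⁶ + 62x⁵ − 11x⁴ + 65x³ − 11x² − 15x − 3) ÷ lead(D) = 16x⁶ ÷ 2x² = 8x⁴. Subtract (8x⁴)·D = 16x⁶ + 72x⁵ + 16x⁴. Remainder: −10x⁵ − 27x⁴ + 65x³ − 11x² − 15x − 3.
Step 3: lead(−10x⁵ − 27x⁴ + 65x³ − 11x² − 15x − 3) ÷ lead(D) = −10x⁵ ÷ 2x² = −5x³. Subtract (−5x³)·D = −10x⁵ − 45x⁴ − 10x³. Remainder: 18x⁴ + 75x³ − 11x² − 15x − 3.
Step 4: lead(18x⁴ + 75x³ − 11x² − 15x − 3) ÷ lead(D) = 18x⁴ ÷ 2x² = 9x². Subtract (9x²)·D = 18x⁴ + 81x³ + 18x². Remainder: −6x³ − 29x² − 15x − 3.
Step 5: lead(−6x³ − 29x² − 15x − 3) ÷ lead(D) = −6x³ ÷ 2x² = −3x. Subtract (−3x)·D = −6x³ − 27x² − 6x. Remainder: −2x² − 9x − 3.
Step 6: lead(−2x² − 9x − 3) ÷ lead(D) = −2x² ÷ 2x² = −1. Subtract (−1)·D = −2x² − 9x − 2. Remainder: −1.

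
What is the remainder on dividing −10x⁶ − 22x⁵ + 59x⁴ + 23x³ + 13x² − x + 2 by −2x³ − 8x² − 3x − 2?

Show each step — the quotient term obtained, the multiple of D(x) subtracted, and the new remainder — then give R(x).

R(x) = 4

Step 1: lead(−10x⁶ − 22x⁵ + 59x⁴ + 23x³ + 13x² − x + 2) ÷ lead(D) = −10x⁶ ÷ −2x³ = 5x³. Subtract (5x³)·D = −10x⁶ − 40x⁵ − 15x⁴ − 10x³. Remainder: 18x⁵ + 74x⁴ + 33x³ + 13x² − x + 2.
Step 2: lead(18x⁵ + 74x⁴ + 33x³ + 13x² − x + 2) ÷ lead(D) = 18x⁵ ÷ −2x³ = −9x². Subtract (−9x²)·D = 18x⁵ + 72x⁴ + 27x³ + 18x². Remainder: 2x⁴ + 6x³ − 5x² − x + 2.
Step 3: lead(2x⁴ + 6x³ − 5x² − x + 2) ÷ lead(D) = 2x⁴ ÷ −2x³ = −x. Subtract (−x)·D = 2x⁴ + 8x³ + 3x² + 2x. Remainder: −2x³ − 8x² − 3x + 2.
Step 4: lead(−2x³ − 8x² − 3x + 2) ÷ lead(D) = −2x³ ÷ −2x³ = 1. Subtract (1)·D = −2x³ − 8x² − 3x − 2. Remainder: 4.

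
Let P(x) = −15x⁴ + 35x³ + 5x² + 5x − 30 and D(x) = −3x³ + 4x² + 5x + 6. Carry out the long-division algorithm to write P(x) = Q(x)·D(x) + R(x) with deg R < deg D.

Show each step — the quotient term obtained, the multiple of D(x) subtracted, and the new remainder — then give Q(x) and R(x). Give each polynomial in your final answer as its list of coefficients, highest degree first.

Q = [5, -5]; R = [0]

Step 1: lead(−15x⁴ + 35x³ + 5x² + 5x − 30) ÷ lead(D) = −15x⁴ ÷ −3x³ = 5x. Subtract (5x)·D = −15x⁴ + 20x³ + 25x² + 30x. Remainder: 15x³ − 20x² − 25x − 30.
Step 2: lead(15x³ − 20x² − 25x − 30) ÷ lead(D) = 15x³ ÷ −3x³ = −5. Subtract (−5)·D = 15x³ − 20x² − 25x − 30. Remainder: 0.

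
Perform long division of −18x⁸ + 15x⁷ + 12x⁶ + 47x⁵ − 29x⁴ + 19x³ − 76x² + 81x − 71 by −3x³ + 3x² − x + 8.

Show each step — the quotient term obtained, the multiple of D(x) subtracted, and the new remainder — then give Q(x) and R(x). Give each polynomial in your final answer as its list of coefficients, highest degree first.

Step 1: lead(−18x⁸ + 15x⁷ + 12x⁶ + 47x⁵ − 29x⁴ + 19x³ − 76x² + 81x − 71) ÷ lead(D) = −18x⁸ ÷ −3x³ = 6x⁵. Subtract (6x⁵)·D = −18x⁸ + 18x⁷ − 6x⁶ + 48x⁵. Remainder: −3x⁷ + 18x⁶ − x⁵ − 29x⁴ + 19x³ − 76x² + 81x − 71.
Step 2: lead(−3x⁷ + 18x⁶ − x⁵ − 29x⁴ + 19x³ − 76x² + 81x − 71) ÷ lead(D) = −3x⁷ ÷ −3x³ = x⁴. Subtract (x⁴)·D = −3x⁷ + 3x⁶ − x⁵ + 8x⁴. Remainder: 15x⁶ − 37x⁴ + 19x³ − 76x² + 81x − 71.
Step 3: lead(15x⁶ − 37x⁴ + 19x³ − 76x² + 81x − 71) ÷ lead(D) = 15x⁶ ÷ −3x³ = −5x³. Subtract (−5x³)·D = 15x⁶ − 15x⁵ + 5x⁴ − 40x³. Remainder: 15x⁵ − 42x⁴ + 59x³ − 76x² + 81x − 71.
Step 4: lead(15x⁵ − 42x⁴ + 59x³ − 76x² + 81x − 71) ÷ lead(D) = 15x⁵ ÷ −3x³ = −5x². Subtract (−5x²)·D = 15x⁵ − 15x⁴ + 5x³ − 40x². Remainder: −27x⁴ + 54x³ − 36x² + 81x − 71.
Step 5: lead(−27x⁴ + 54x³ − 36x² + 81x − 71) ÷ lead(D) = −27x⁴ ÷ −3x³ = 9x. Subtract (9x)·D = −27x⁴ + 27x³ − 9x² + 72x. Remainder: 27x³ − 27x² + 9x − 71.
Step 6: lead(27x³ − 27x² + 9x − 71) ÷ lead(D) = 27x³ ÷ −3x³ = −9. Subtract (−9)·D = 27x³ − 27x² + 9x − 72. Remainder: 1.

Q = [6, 1, -5, -5, 9, -9]; R = [1]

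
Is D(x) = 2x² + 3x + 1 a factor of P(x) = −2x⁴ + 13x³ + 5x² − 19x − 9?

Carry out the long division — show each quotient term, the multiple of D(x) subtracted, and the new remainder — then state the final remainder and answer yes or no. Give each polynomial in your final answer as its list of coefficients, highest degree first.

R = [0], so D(x) is a factor of P(x). yes

Step 1: lead(−2x⁴ + 13x³ + 5x² − 19x − 9) ÷ lead(D) = −2x⁴ ÷ 2x² = −x². Subtract (−x²)·D = −2x⁴ − 3x³ − x². Remainder: 16x³ + 6x² − 19x − 9.
Step 2: lead(16x³ + 6x² − 19x − 9) ÷ lead(D) = 16x³ ÷ 2x² = 8x. Subtract (8x)·D = 16x³ + 24x² + 8x. Remainder: −18x² − 27x − 9.
Step 3: lead(−18x² − 27x − 9) ÷ lead(D) = −18x² ÷ 2x² = −9. Subtract (−9)·D = −18x² − 27x − 9. Remainder: 0.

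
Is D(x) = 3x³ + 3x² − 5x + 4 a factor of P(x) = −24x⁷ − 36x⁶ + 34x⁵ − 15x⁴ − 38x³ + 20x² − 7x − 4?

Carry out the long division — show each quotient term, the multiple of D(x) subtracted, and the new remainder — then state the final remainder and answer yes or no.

R(x) = 0, so D(x) is a factor of P(x). yes

Step 1: lead(−24x⁷ − 36x⁶ + 34x⁵ − 15x⁴ − 38x³ + 20x² − 7x − 4) ÷ lead(D) = −24x⁷ ÷ 3x³ = −8x⁴. Subtract (−8x⁴)·D = −24x⁷ − 24x⁶ + 40x⁵ − 32x⁴. Remainder: −12x⁶ − 6x⁵ + 17x⁴ − 38x³ + 20x² − 7x − 4.
Step 2: lead(−12x⁶ − 6x⁵ + 17x⁴ − 38x³ + 20x² − 7x − 4) ÷ lead(D) = −12x⁶ ÷ 3x³ = −4x³. Subtract (−4x³)·D = −12x⁶ − 12x⁵ + 20x⁴ − 16x³. Remainder: 6x⁵ − 3x⁴ − 22x³ + 20x² − 7x − 4.
Step 3: lead(6x⁵ − 3x⁴ − 22x³ + 20x² − 7x − 4) ÷ lead(D) = 6x⁵ ÷ 3x³ = 2x². Subtract (2x²)·D = 6x⁵ + 6x⁴ − 10x³ + 8x². Remainder: −9x⁴ − 12x³ + 12x² − 7x − 4.
Step 4: lead(−9x⁴ − 12x³ + 12x² − 7x − 4) ÷ lead(D) = −9x⁴ ÷ 3x³ = −3x. Subtract (−3x)·D = −9x⁴ − 9x³ + 15x² − 12x. Remainder: −3x³ − 3x² + 5x − 4.
Step 5: lead(−3x³ − 3x² + 5x − 4) ÷ lead(D) = −3x³ ÷ 3x³ = −1. Subtract (−1)·D = −3x³ − 3x² + 5x − 4. Remainder: 0.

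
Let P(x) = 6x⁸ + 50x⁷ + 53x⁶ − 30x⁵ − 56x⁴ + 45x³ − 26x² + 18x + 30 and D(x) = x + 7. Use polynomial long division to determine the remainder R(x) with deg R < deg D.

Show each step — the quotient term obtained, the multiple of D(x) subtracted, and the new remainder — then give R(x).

R(x) = 2

Step 1: lead(6x⁸ + 50x⁷ + 53x⁶ − 30x⁵ − 56x⁴ + 45x³ − 26x² + 18x + 30) ÷ lead(D) = 6x⁸ ÷ x = 6x⁷. Subtract (6x⁷)·D = 6x⁸ + 42x⁷. Remainder: 8x⁷ + 53x⁶ − 30x⁵ − 56x⁴ + 45x³ − 26x² + 18x + 30.
Step 2: lead(8x⁷ + 53x⁶ − 30x⁵ − 56x⁴ + 45x³ − 26x² + 18x + 30) ÷ lead(D) = 8x⁷ ÷ x = 8x⁶. Subtract (8x⁶)·D = 8x⁷ + 56x⁶. Remainder: −3x⁶ − 30x⁵ − 56x⁴ + 45x³ − 26x² + 18x + 30.
Step 3: lead(−3x⁶ − 30x⁵ − 56x⁴ + 45x³ − 26x² + 18x + 30) ÷ lead(D) = −3x⁶ ÷ x = −3x⁵. Subtract (−3x⁵)·D = −3x⁶ − 21x⁵. Remainder: −9x⁵ − 56x⁴ + 45x³ − 26x² + 18x + 30.
Step 4: lead(−9x⁵ − 56x⁴ + 45x³ − 26x² + 18x + 30) ÷ lead(D) = −9x⁵ ÷ x = −9x⁴. Subtract (−9x⁴)·D = −9x⁵ − 63x⁴. Remainder: 7x⁴ + 45x³ − 26x² + 18x + 30.
Step 5: lead(7x⁴ + 45x³ − 26x² + 18x + 30) ÷ lead(D) = 7x⁴ ÷ x = 7x³. Subtract (7x³)·D = 7x⁴ + 49x³. Remainder: −4x³ − 26x² + 18x + 30.
Step 6: lead(−4x³ − 26x² + 18x + 30) ÷ lead(D) = −4x³ ÷ x = −4x². Subtract (−4x²)·D = −4x³ − 28x². Remainder: 2x² + 18x + 30.
Step 7: lead(2x² + 18x + 30) ÷ lead(D) = 2x² ÷ x = 2x. Subtract (2x)·D = 2x² + 14x. Remainder: 4x + 30.
Step 8: lead(4x + 30) ÷ lead(D) = 4x ÷ x = 4. Subtract (4)·D = 4x + 28. Remainder: 2.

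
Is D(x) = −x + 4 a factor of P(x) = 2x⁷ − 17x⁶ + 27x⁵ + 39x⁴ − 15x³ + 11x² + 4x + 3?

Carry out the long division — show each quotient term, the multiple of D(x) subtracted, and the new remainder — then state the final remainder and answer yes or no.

R(x) = 3, so D(x) is not a factor of P(x). no

Step 1: lead(2x⁷ − 17x⁶ + 27x⁵ + 39x⁴ − 15x³ + 11x² + 4x + 3) ÷ lead(D) = 2x⁷ ÷ −x = −2x⁶. Subtract (−2x⁶)·D = 2x⁷ − 8x⁶. Remainder: −9x⁶ + 27x⁵ + 39x⁴ − 15x³ + 11x² + 4x + 3.
Step 2: lead(−9x⁶ + 27x⁵ + 39x⁴ − 15x³ + 11x² + 4x + 3) ÷ lead(D) = −9x⁶ ÷ −x = 9x⁵. Subtract (9x⁵)·D = −9x⁶ + 36x⁵. Remainder: −9x⁵ + 39x⁴ − 15x³ + 11x² + 4x + 3.
Step 3: lead(−9x⁵ + 39x⁴ − 15x³ + 11x² + 4x + 3) ÷ lead(D) = −9x⁵ ÷ −x = 9x⁴. Subtract (9x⁴)·D = −9x⁵ + 36x⁴. Remainder: 3x⁴ − 15x³ + 11x² + 4x + 3.
Step 4: lead(3x⁴ − 15x³ + 11x² + 4x + 3) ÷ lead(D) = 3x⁴ ÷ −x = −3x³. Subtract (−3x³)·D = 3x⁴ − 12x³. Remainder: −3x³ + 11x² + 4x + 3.
Step 5: lead(−3x³ + 11x² + 4x + 3) ÷ lead(D) = −3x³ ÷ −x = 3x². Subtract (3x²)·D = −3x³ + 12x². Remainder: −x² + 4x + 3.
Step 6: lead(−x² + 4x + 3) ÷ lead(D) = −x² ÷ −x = x. Subtract (x)·D = −x² + 4x. Remainder: 3.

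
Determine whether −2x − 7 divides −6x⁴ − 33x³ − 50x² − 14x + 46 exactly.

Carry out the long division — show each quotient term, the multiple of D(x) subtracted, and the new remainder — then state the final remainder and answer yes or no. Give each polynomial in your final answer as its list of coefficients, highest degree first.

Step 1: lead(−6x⁴ − 33x³ − 50x² − 14x + 46) ÷ lead(D) = −6x⁴ ÷ −2x = 3x³. Subtract (3x³)·D = −6x⁴ − 21x³. Remainder: −12x³ − 50x² − 14x + 46.
Step 2: lead(−12x³ − 50x² − 14x + 46) ÷ lead(D) = −12x³ ÷ −2x = 6x². Subtract (6x²)·D = −12x³ − 42x². Remainder: −8x² − 14x + 46.
Step 3: lead(−8x² − 14x + 46) ÷ lead(D) = −8x² ÷ −2x = 4x. Subtract (4x)·D = −8x² − 28x. Remainder: 14x + 46.
Step 4: lead(14x + 46) ÷ lead(D) = 14x ÷ −2x = −7. Subtract (−7)·D = 14x + 49. Remainder: −3.

R = [-3], so D(x) is not a factor of P(x). no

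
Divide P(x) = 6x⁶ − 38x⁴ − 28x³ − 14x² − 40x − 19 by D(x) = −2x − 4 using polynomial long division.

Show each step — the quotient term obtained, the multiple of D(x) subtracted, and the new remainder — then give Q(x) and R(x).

Step 1: lead(6x⁶ − 38x⁴ − 28x³ − 14x² − 40x − 19) ÷ lead(D) = 6x⁶ ÷ −2x = −3x⁵. Subtract (−3x⁵)·D = 6x⁶ + 12x⁵. Remainder: −12x⁵ − 38x⁴ − 28x³ − 14x² − 40x − 19.
Step 2: lead(−12x⁵ − 38x⁴ − 28x³ − 14x² − 40x − 19) ÷ lead(D) = −12x⁵ ÷ −2x = 6x⁴. Subtract (6x⁴)·D = −12x⁵ − 24x⁴. Remainder: −14x⁴ − 28x³ − 14x² − 40x − 19.
Step 3: lead(−14x⁴ − 28x³ − 14x² − 40x − 19) ÷ lead(D) = −14x⁴ ÷ −2x = 7x³. Subtract (7x³)·D = −14x⁴ − 28x³. Remainder: −14x² − 40x − 19.
Step 4: lead(−14x² − 40x − 19) ÷ lead(D) = −14x² ÷ −2x = 7x. Subtract (7x)·D = −14x² − 28x. Remainder: −12x − 19.
Step 5: lead(−12x − 19) ÷ lead(D) = −12x ÷ −2x = 6. Subtract (6)·D = −12x − 24. Remainder: 5.

Q(x) = −3x⁵ + 6x⁴ + 7x³ + 7x + 6; R(x) = 5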